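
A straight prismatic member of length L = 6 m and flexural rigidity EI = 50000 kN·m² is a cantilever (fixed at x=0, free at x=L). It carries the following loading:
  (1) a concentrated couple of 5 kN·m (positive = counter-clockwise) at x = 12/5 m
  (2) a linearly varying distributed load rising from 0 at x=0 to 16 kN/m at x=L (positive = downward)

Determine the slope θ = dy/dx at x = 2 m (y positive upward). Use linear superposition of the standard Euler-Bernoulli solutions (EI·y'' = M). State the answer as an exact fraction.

θ(2) = -1259/225000 rad

Load 1 — applied couple M₀=5 kN·m at a=12/5 m (b=L-a=18/5):
  θ_1 = M₀x/EI  [x≤a] = 5·2/50000 = 1/5000 rad
Load 2 — triangular load w₀=16 kN/m (0→w₀ over full span):
  θ_2 = (w₀Lx²/4-w₀L²x/3-w₀x⁴/(24L))/EI = (16·6·2²/4-16·6²·2/3-16·2⁴/(24·6))/50000 = -163/28125 rad
Superposition: θ = Σ θ_i = -1259/225000 rad ≈ -0.005596 rad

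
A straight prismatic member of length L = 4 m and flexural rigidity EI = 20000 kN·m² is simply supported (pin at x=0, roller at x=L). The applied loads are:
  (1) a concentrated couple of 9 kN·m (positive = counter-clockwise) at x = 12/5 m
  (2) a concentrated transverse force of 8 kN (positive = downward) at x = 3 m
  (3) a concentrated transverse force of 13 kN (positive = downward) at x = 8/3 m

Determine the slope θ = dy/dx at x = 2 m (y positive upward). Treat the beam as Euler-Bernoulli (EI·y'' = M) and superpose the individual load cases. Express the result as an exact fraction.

θ(2) = -4961/81000000 rad

Load 1 — applied couple M₀=9 kN·m at a=12/5 m (b=L-a=8/5):
  θ_1 = (M₀x²/(2L)+C₁)/EI  [x≤a] with C₁=M₀(3b²-L²)/(6L)=-78/25 = (9·2²/(2·4)+(-78/25))/20000 = 69/1000000 rad
Load 2 — point force P=8 kN at a=3 m (b=L-a=1):
  θ_2 = -Pb(L²-b²-3x²)/(6LEI)  [x≤a] = -8·1·(4²-1²-3·2²)/(6·4·20000) = -1/20000 rad
Load 3 — point force P=13 kN at a=8/3 m (b=L-a=4/3):
  θ_3 = -Pb(L²-b²-3x²)/(6LEI)  [x≤a] = -13·(4/3)·(4²-(4/3)²-3·2²)/(6·4·20000) = -13/162000 rad
Superposition: θ = Σ θ_i = -4961/81000000 rad ≈ -0.000061 rad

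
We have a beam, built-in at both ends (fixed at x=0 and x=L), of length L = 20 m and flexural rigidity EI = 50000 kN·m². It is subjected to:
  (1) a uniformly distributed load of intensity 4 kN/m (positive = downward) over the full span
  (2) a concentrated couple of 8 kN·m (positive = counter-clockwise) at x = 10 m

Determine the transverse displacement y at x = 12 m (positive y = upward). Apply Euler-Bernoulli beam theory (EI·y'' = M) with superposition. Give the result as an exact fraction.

y(12) = -476/15625 m

Load 1 — uniform load w=4 kN/m over full span:
  y_1 = -wx²(L-x)²/(24EI) = -4·12²·(20-12)²/(24·50000) = -96/3125 m
Load 2 — applied couple M₀=8 kN·m at a=10 m (b=L-a=10):
  y_2 = (R_Ax³/6 - M_Ax²/2 - M₀(x-a)²/2)/EI  [x>a] with R_A=3/5, M_A=2 = ((3/5)·12³/6 - 2·12²/2 - 8·(12-10)²/2)/50000 = 4/15625 m
Superposition: y = Σ y_i = -476/15625 m ≈ -0.030464 m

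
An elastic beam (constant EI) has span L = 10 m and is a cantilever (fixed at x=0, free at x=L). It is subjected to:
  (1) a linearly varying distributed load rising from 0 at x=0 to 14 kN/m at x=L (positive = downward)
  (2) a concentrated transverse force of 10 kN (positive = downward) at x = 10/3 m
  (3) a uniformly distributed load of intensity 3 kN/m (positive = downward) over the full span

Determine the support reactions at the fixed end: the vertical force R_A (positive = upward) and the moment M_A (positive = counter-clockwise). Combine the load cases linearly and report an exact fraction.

Load 1 — triangular load w₀=14 kN/m (0→w₀ over full span):
  R_A = w₀L/2 = 14·10/2 = 70 kN
  M_A = w₀L²/3 = 14·10²/3 = 1400/3 kN·m
Load 2 — point force P=10 kN at a=10/3 m (b=L-a=20/3):
  R_A = P = 10 kN
  M_A = Pa = 10·(10/3) = 100/3 kN·m
Load 3 — uniform load w=3 kN/m over full span:
  R_A = wL = 3·10 = 30 kN
  M_A = wL²/2 = 3·10²/2 = 150 kN·m
Superposition: R_A = 110 kN, M_A = 650 kN·m

R_A = 110 kN, M_A = 650 kN·m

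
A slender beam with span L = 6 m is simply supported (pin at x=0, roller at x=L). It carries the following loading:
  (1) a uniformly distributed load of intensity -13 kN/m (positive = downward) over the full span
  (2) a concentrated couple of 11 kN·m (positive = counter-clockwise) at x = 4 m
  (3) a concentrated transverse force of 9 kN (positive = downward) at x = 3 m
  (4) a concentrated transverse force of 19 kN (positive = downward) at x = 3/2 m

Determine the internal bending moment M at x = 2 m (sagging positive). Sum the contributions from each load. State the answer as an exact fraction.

M(2) = -61/3 kN·m

Load 1 — uniform load w=-13 kN/m over full span:
  M_1 = wx(L-x)/2 = (-13)·2·(6-2)/2 = -52 kN·m
Load 2 — applied couple M₀=11 kN·m at a=4 m (b=L-a=2):
  M_2 = M₀x/L  [x≤a] = 11·2/6 = 11/3 kN·m
Load 3 — point force P=9 kN at a=3 m (b=L-a=3):
  M_3 = Pbx/L  [x≤a] = 9·3·2/6 = 9 kN·m
Load 4 — point force P=19 kN at a=3/2 m (b=L-a=9/2):
  M_4 = Pa(L-x)/L  [x>a] = 19·(3/2)·(6-2)/6 = 19 kN·m
Superposition: M = Σ M_i = -61/3 kN·m ≈ -20.333333 kN·m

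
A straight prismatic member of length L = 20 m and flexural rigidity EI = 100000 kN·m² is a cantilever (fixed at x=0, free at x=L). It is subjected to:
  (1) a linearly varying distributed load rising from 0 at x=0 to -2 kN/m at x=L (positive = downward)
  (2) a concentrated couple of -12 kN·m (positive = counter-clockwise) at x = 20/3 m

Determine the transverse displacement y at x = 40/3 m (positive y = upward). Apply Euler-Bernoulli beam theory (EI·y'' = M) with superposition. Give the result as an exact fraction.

Load 1 — triangular load w₀=-2 kN/m (0→w₀ over full span):
  y_1 = (w₀Lx³/12-w₀L²x²/6-w₀x⁵/(120L))/EI = ((-2)·20·(40/3)³/12-(-2)·20²·(40/3)²/6-(-2)·(40/3)⁵/(120·20))/100000 = 2944/18225 m
Load 2 — applied couple M₀=-12 kN·m at a=20/3 m (b=L-a=40/3):
  y_2 = M₀a(2x-a)/(2EI)  [x>a] = (-12)·(20/3)·(2·(40/3)-(20/3))/(2·100000) = -1/125 m
Superposition: y = Σ y_i = 13991/91125 m ≈ 0.153536 m

y(40/3) = 13991/91125 m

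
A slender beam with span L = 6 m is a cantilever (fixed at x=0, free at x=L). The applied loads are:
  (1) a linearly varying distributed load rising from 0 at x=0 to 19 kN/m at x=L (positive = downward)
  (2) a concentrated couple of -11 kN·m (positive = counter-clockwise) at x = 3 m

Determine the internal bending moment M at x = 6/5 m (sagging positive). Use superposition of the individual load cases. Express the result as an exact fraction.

Load 1 — triangular load w₀=19 kN/m (0→w₀ over full span):
  M_1 = w₀Lx/2 - w₀L²/3 - w₀x³/(6L) = 19·6·(6/5)/2 - 19·6²/3 - 19·(6/5)³/(6·6) = -20064/125 kN·m
Load 2 — applied couple M₀=-11 kN·m at a=3 m (b=L-a=3):
  M_2 = M₀  [x≤a] = (-11) = -11 kN·m
Superposition: M = Σ M_i = -21439/125 kN·m ≈ -171.512000 kN·m

M(6/5) = -21439/125 kN·m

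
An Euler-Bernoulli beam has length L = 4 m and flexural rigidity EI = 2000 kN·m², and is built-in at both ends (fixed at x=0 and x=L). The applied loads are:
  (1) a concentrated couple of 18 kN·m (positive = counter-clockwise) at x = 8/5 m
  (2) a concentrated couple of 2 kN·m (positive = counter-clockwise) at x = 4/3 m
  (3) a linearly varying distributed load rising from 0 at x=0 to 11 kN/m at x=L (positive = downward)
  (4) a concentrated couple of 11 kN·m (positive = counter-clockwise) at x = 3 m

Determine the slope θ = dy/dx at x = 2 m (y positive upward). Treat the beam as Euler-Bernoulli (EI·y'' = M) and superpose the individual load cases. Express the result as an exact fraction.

θ(2) = 463/2400000 rad

Load 1 — applied couple M₀=18 kN·m at a=8/5 m (b=L-a=12/5):
  θ_1 = (R_Ax²/2 - M_Ax - M₀(x-a))/EI  [x>a] with R_A=162/25, M_A=54/25 = ((162/25)·2²/2 - (54/25)·2 - 18·(2-(8/5)))/2000 = 9/12500 rad
Load 2 — applied couple M₀=2 kN·m at a=4/3 m (b=L-a=8/3):
  θ_2 = (R_Ax²/2 - M_Ax - M₀(x-a))/EI  [x>a] with R_A=2/3, M_A=0 = ((2/3)·2²/2 - 0·2 - 2·(2-(4/3)))/2000 = 0 rad
Load 3 — triangular load w₀=11 kN/m (0→w₀ over full span):
  θ_3 = -w₀(2x(L-x)(L-2x)(x+2L)+x²(L-x)²)/(120LEI) = -11·(2·2·(4-2)·(4-2·2)·(2+2·4)+2²·(4-2)²)/(120·4·2000) = -11/60000 rad
Load 4 — applied couple M₀=11 kN·m at a=3 m (b=L-a=1):
  θ_4 = (R_Ax²/2 - M_Ax)/EI  [x≤a] with R_A=99/32, M_A=55/16 = ((99/32)·2²/2 - (55/16)·2)/2000 = -11/32000 rad
Superposition: θ = Σ θ_i = 463/2400000 rad ≈ 0.000193 rad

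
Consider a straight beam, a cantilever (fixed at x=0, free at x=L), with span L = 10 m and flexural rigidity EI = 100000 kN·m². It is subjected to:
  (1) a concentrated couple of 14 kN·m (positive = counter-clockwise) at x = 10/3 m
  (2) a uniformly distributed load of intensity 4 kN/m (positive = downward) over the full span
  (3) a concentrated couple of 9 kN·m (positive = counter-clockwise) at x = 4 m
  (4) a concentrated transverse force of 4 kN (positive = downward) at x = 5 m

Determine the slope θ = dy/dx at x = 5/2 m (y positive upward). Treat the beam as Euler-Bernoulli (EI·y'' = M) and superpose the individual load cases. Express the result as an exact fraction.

Load 1 — applied couple M₀=14 kN·m at a=10/3 m (b=L-a=20/3):
  θ_1 = M₀x/EI  [x≤a] = 14·(5/2)/100000 = 7/20000 rad
Load 2 — uniform load w=4 kN/m over full span:
  θ_2 = -wx(x²-3Lx+3L²)/(6EI) = -4·(5/2)·((5/2)²-3·10·(5/2)+3·10²)/(6·100000) = -37/9600 rad
Load 3 — applied couple M₀=9 kN·m at a=4 m (b=L-a=6):
  θ_3 = M₀x/EI  [x≤a] = 9·(5/2)/100000 = 9/40000 rad
Load 4 — point force P=4 kN at a=5 m (b=L-a=5):
  θ_4 = -Px(2a-x)/(2EI)  [x≤a] = -4·(5/2)·(2·5-(5/2))/(2·100000) = -3/8000 rad
Superposition: θ = Σ θ_i = -877/240000 rad ≈ -0.003654 rad

θ(5/2) = -877/240000 rad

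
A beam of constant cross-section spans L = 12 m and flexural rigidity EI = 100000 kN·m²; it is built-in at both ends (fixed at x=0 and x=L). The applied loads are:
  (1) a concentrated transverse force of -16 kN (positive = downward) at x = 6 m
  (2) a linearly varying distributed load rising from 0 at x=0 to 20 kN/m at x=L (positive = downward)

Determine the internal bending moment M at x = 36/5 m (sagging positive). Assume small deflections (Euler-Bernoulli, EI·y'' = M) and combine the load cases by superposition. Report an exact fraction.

Load 1 — point force P=-16 kN at a=6 m (b=L-a=6):
  M_1 = Pa²(a+3b)(L-x)/L³ - Pa²b/L²  [x>a] = (-16)·6²·(6+3·6)·(12-(36/5))/12³ - (-16)·6²·6/12² = -72/5 kN·m
Load 2 — triangular load w₀=20 kN/m (0→w₀ over full span):
  M_2 = 3w₀Lx/20 - w₀L²/30 - w₀x³/(6L) = 3·20·12·(36/5)/20 - 20·12²/30 - 20·(36/5)³/(6·12) = 1488/25 kN·m
Superposition: M = Σ M_i = 1128/25 kN·m ≈ 45.120000 kN·m

M(36/5) = 1128/25 kN·m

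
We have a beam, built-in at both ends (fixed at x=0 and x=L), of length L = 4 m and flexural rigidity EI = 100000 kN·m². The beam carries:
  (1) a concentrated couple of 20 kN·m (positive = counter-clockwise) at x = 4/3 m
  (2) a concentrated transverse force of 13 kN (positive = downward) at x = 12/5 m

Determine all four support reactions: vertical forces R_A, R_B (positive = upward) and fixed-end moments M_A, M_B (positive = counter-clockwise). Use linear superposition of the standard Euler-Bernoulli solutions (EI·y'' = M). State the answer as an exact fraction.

R_A = 4216/375 kN, M_A = 624/125 kN·m, R_B = 659/375 kN, M_B = -308/375 kN·m

Load 1 — applied couple M₀=20 kN·m at a=4/3 m (b=L-a=8/3):
  R_A = 6M₀ab/L³ = 6·20·(4/3)·(8/3)/4³ = 20/3 kN
  M_A = M₀b(2a-b)/L² = 20·(8/3)·(2·(4/3)-(8/3))/4² = 0 kN·m
  R_B = -6M₀ab/L³ = -6·20·(4/3)·(8/3)/4³ = -20/3 kN
  M_B = M₀a(2b-a)/L² = 20·(4/3)·(2·(8/3)-(4/3))/4² = 20/3 kN·m
Load 2 — point force P=13 kN at a=12/5 m (b=L-a=8/5):
  R_A = Pb²(3a+b)/L³ = 13·(8/5)²·(3·(12/5)+(8/5))/4³ = 572/125 kN
  M_A = Pab²/L² = 13·(12/5)·(8/5)²/4² = 624/125 kN·m
  R_B = Pa²(a+3b)/L³ = 13·(12/5)²·((12/5)+3·(8/5))/4³ = 1053/125 kN
  M_B = -Pa²b/L² = -13·(12/5)²·(8/5)/4² = -936/125 kN·m
Superposition: R_A = 4216/375 kN, M_A = 624/125 kN·m, R_B = 659/375 kN, M_B = -308/375 kN·m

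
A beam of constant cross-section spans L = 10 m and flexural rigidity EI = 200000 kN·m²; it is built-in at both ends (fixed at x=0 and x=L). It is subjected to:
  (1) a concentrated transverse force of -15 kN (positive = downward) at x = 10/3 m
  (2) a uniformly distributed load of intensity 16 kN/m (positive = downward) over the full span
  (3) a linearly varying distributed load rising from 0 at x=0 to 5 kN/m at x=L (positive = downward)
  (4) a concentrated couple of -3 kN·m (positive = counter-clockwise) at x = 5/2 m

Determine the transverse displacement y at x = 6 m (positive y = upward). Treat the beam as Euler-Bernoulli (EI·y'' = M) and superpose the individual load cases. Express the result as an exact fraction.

y(6) = -108781/54000000 m

Load 1 — point force P=-15 kN at a=10/3 m (b=L-a=20/3):
  y_1 = -Pa²(L-x)²(3bL-(3b+a)(L-x))/(6L³EI)  [x>a] = -(-15)·(10/3)²·(10-6)²·(3·(20/3)·10-(3·(20/3)+(10/3))·(10-6))/(6·10³·200000) = 4/16875 m
Load 2 — uniform load w=16 kN/m over full span:
  y_2 = -wx²(L-x)²/(24EI) = -16·6²·(10-6)²/(24·200000) = -6/3125 m
Load 3 — triangular load w₀=5 kN/m (0→w₀ over full span):
  y_3 = -w₀x²(L-x)²(x+2L)/(120LEI) = -5·6²·(10-6)²·(6+2·10)/(120·10·200000) = -39/125000 m
Load 4 — applied couple M₀=-3 kN·m at a=5/2 m (b=L-a=15/2):
  y_4 = (R_Ax³/6 - M_Ax²/2 - M₀(x-a)²/2)/EI  [x>a] with R_A=-27/80, M_A=9/16 = ((-27/80)·6³/6 - (9/16)·6²/2 - (-3)·(6-(5/2))²/2)/200000 = -39/2000000 m
Superposition: y = Σ y_i = -108781/54000000 m ≈ -0.002014 m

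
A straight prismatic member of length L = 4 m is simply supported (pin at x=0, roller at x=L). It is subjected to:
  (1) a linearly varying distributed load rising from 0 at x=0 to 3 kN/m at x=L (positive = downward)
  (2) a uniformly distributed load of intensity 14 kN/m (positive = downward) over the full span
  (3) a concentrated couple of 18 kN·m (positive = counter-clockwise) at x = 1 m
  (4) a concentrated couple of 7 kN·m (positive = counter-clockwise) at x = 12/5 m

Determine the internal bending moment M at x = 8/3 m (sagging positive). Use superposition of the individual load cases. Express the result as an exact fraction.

Load 1 — triangular load w₀=3 kN/m (0→w₀ over full span):
  M_1 = w₀Lx/6 - w₀x³/(6L) = 3·4·(8/3)/6 - 3·(8/3)³/(6·4) = 80/27 kN·m
Load 2 — uniform load w=14 kN/m over full span:
  M_2 = wx(L-x)/2 = 14·(8/3)·(4-(8/3))/2 = 224/9 kN·m
Load 3 — applied couple M₀=18 kN·m at a=1 m (b=L-a=3):
  M_3 = M₀x/L - M₀  [x>a] = 18·(8/3)/4 - 18 = -6 kN·m
Load 4 — applied couple M₀=7 kN·m at a=12/5 m (b=L-a=8/5):
  M_4 = M₀x/L - M₀  [x>a] = 7·(8/3)/4 - 7 = -7/3 kN·m
Superposition: M = Σ M_i = 527/27 kN·m ≈ 19.518519 kN·m

M(8/3) = 527/27 kN·m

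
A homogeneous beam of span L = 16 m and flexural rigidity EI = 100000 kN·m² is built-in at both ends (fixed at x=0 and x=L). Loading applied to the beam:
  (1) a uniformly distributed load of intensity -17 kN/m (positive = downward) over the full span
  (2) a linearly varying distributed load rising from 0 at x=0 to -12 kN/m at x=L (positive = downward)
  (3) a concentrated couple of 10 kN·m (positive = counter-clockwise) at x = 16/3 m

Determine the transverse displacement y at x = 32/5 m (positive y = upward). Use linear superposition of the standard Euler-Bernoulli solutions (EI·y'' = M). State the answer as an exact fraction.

Load 1 — uniform load w=-17 kN/m over full span:
  y_1 = -wx²(L-x)²/(24EI) = -(-17)·(32/5)²·(16-(32/5))²/(24·100000) = 52224/1953125 m
Load 2 — triangular load w₀=-12 kN/m (0→w₀ over full span):
  y_2 = -w₀x²(L-x)²(x+2L)/(120LEI) = -(-12)·(32/5)²·(16-(32/5))²·((32/5)+2·16)/(120·16·100000) = 442368/48828125 m
Load 3 — applied couple M₀=10 kN·m at a=16/3 m (b=L-a=32/3):
  y_3 = (R_Ax³/6 - M_Ax²/2 - M₀(x-a)²/2)/EI  [x>a] with R_A=5/6, M_A=0 = ((5/6)·(32/5)³/6 - 0·(32/5)²/2 - 10·((32/5)-(16/3))²/2)/100000 = 24/78125 m
Superposition: y = Σ y_i = 1762968/48828125 m ≈ 0.036106 m

y(32/5) = 1762968/48828125 m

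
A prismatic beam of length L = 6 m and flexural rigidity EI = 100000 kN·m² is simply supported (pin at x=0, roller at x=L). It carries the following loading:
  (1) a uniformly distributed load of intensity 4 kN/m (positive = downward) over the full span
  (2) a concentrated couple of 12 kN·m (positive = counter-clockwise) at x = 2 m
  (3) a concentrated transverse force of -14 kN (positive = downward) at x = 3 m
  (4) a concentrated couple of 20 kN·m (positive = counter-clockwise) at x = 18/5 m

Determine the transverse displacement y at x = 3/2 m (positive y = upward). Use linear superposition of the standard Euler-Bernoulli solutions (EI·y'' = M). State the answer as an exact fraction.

Load 1 — uniform load w=4 kN/m over full span:
  y_1 = -wx(L³-2Lx²+x³)/(24EI) = -4·(3/2)·(6³-2·6·(3/2)²+(3/2)³)/(24·100000) = -1539/3200000 m
Load 2 — applied couple M₀=12 kN·m at a=2 m (b=L-a=4):
  y_2 = (M₀x³/(6L)+C₁x)/EI  [x≤a] with C₁=M₀(3b²-L²)/(6L)=4 = (12·(3/2)³/(6·6)+4·(3/2))/100000 = 57/800000 m
Load 3 — point force P=-14 kN at a=3 m (b=L-a=3):
  y_3 = -Pbx(L²-b²-x²)/(6LEI)  [x≤a] = -(-14)·3·(3/2)·(6²-3²-(3/2)²)/(6·6·100000) = 693/1600000 m
Load 4 — applied couple M₀=20 kN·m at a=18/5 m (b=L-a=12/5):
  y_4 = (M₀x³/(6L)+C₁x)/EI  [x≤a] with C₁=M₀(3b²-L²)/(6L)=-52/5 = (20·(3/2)³/(6·6)+(-52/5)·(3/2))/100000 = -549/4000000 m
Superposition: y = Σ y_i = -1821/16000000 m ≈ -0.000114 m

y(3/2) = -1821/16000000 m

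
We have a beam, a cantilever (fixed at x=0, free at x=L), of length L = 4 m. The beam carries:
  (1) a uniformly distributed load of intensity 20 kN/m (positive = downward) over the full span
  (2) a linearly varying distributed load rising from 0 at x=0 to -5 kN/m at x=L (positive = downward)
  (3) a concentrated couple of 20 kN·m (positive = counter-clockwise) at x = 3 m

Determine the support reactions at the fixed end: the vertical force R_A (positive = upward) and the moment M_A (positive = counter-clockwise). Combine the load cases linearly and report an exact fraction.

Load 1 — uniform load w=20 kN/m over full span:
  R_A = wL = 20·4 = 80 kN
  M_A = wL²/2 = 20·4²/2 = 160 kN·m
Load 2 — triangular load w₀=-5 kN/m (0→w₀ over full span):
  R_A = w₀L/2 = (-5)·4/2 = -10 kN
  M_A = w₀L²/3 = (-5)·4²/3 = -80/3 kN·m
Load 3 — applied couple M₀=20 kN·m at a=3 m (b=L-a=1):
  R_A = 0 kN
  M_A = -M₀ = -20 kN·m
Superposition: R_A = 70 kN, M_A = 340/3 kN·m

R_A = 70 kN, M_A = 340/3 kN·m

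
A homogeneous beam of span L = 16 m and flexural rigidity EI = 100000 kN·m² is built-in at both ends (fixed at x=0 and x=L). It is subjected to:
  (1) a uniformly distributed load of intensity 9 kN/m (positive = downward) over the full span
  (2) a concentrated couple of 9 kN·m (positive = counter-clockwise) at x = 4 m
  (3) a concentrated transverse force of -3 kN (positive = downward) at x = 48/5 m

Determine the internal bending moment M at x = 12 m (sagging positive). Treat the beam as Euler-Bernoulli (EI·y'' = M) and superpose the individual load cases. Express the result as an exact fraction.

Load 1 — uniform load w=9 kN/m over full span:
  M_1 = wLx/2 - wL²/12 - wx²/2 = 9·16·12/2 - 9·16²/12 - 9·12²/2 = 24 kN·m
Load 2 — applied couple M₀=9 kN·m at a=4 m (b=L-a=12):
  M_2 = R_Ax - M_A - M₀  [x>a] with R_A=81/128, M_A=-27/16 = (81/128)·12 - (-27/16) - 9 = 9/32 kN·m
Load 3 — point force P=-3 kN at a=48/5 m (b=L-a=32/5):
  M_3 = Pa²(a+3b)(L-x)/L³ - Pa²b/L²  [x>a] = (-3)·(48/5)²·((48/5)+3·(32/5))·(16-12)/16³ - (-3)·(48/5)²·(32/5)/16² = -108/125 kN·m
Superposition: M = Σ M_i = 93669/4000 kN·m ≈ 23.417250 kN·m

M(12) = 93669/4000 kN·m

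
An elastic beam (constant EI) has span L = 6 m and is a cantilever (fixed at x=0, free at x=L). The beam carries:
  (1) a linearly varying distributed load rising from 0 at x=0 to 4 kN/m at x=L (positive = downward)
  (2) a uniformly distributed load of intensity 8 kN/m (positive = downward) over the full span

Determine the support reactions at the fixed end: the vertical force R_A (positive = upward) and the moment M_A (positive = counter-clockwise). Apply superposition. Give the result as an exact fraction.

R_A = 60 kN, M_A = 192 kN·m

Load 1 — triangular load w₀=4 kN/m (0→w₀ over full span):
  R_A = w₀L/2 = 4·6/2 = 12 kN
  M_A = w₀L²/3 = 4·6²/3 = 48 kN·m
Load 2 — uniform load w=8 kN/m over full span:
  R_A = wL = 8·6 = 48 kN
  M_A = wL²/2 = 8·6²/2 = 144 kN·m
Superposition: R_A = 60 kN, M_A = 192 kN·m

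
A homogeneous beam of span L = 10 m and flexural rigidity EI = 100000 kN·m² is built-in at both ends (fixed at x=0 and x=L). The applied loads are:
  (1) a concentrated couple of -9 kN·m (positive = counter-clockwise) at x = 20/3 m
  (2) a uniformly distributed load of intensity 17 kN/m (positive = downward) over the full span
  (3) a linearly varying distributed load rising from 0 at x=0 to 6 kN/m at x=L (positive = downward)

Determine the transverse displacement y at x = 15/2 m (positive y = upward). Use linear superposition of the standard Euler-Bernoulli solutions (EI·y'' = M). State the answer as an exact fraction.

y(15/2) = -3013/1024000 m

Load 1 — applied couple M₀=-9 kN·m at a=20/3 m (b=L-a=10/3):
  y_1 = (R_Ax³/6 - M_Ax²/2 - M₀(x-a)²/2)/EI  [x>a] with R_A=-6/5, M_A=-3 = ((-6/5)·(15/2)³/6 - (-3)·(15/2)²/2 - (-9)·((15/2)-(20/3))²/2)/100000 = 1/32000 m
Load 2 — uniform load w=17 kN/m over full span:
  y_2 = -wx²(L-x)²/(24EI) = -17·(15/2)²·(10-(15/2))²/(24·100000) = -51/20480 m
Load 3 — triangular load w₀=6 kN/m (0→w₀ over full span):
  y_3 = -w₀x²(L-x)²(x+2L)/(120LEI) = -6·(15/2)²·(10-(15/2))²·((15/2)+2·10)/(120·10·100000) = -99/204800 m
Superposition: y = Σ y_i = -3013/1024000 m ≈ -0.002942 m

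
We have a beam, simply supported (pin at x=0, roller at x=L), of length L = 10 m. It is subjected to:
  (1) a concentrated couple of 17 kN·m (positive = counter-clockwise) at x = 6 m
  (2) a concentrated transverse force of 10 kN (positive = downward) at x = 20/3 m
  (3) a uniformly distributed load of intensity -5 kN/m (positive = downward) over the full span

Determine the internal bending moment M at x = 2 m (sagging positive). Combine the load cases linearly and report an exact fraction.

Load 1 — applied couple M₀=17 kN·m at a=6 m (b=L-a=4):
  M_1 = M₀x/L  [x≤a] = 17·2/10 = 17/5 kN·m
Load 2 — point force P=10 kN at a=20/3 m (b=L-a=10/3):
  M_2 = Pbx/L  [x≤a] = 10·(10/3)·2/10 = 20/3 kN·m
Load 3 — uniform load w=-5 kN/m over full span:
  M_3 = wx(L-x)/2 = (-5)·2·(10-2)/2 = -40 kN·m
Superposition: M = Σ M_i = -449/15 kN·m ≈ -29.933333 kN·m

M(2) = -449/15 kN·m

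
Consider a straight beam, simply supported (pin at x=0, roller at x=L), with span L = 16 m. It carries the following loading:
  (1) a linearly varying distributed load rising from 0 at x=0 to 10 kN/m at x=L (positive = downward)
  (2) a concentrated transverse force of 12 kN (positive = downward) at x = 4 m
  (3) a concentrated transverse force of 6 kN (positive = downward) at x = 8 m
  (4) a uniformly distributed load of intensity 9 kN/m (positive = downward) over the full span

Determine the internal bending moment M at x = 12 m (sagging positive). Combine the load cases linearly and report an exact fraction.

M(12) = 380 kN·m

Load 1 — triangular load w₀=10 kN/m (0→w₀ over full span):
  M_1 = w₀Lx/6 - w₀x³/(6L) = 10·16·12/6 - 10·12³/(6·16) = 140 kN·m
Load 2 — point force P=12 kN at a=4 m (b=L-a=12):
  M_2 = Pa(L-x)/L  [x>a] = 12·4·(16-12)/16 = 12 kN·m
Load 3 — point force P=6 kN at a=8 m (b=L-a=8):
  M_3 = Pa(L-x)/L  [x>a] = 6·8·(16-12)/16 = 12 kN·m
Load 4 — uniform load w=9 kN/m over full span:
  M_4 = wx(L-x)/2 = 9·12·(16-12)/2 = 216 kN·m
Superposition: M = Σ M_i = 380 kN·m ≈ 380.000000 kN·m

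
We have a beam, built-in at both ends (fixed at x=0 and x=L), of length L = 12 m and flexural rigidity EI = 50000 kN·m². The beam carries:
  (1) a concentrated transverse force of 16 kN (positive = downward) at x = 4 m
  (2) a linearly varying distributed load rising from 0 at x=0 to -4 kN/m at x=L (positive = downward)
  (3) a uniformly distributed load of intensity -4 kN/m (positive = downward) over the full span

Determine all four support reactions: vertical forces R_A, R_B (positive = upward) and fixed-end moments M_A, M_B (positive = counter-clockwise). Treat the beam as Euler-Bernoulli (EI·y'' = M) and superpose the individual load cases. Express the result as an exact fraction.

R_A = -2612/135 kN, M_A = -1744/45 kN·m, R_B = -4948/135 kN, M_B = 2816/45 kN·m

Load 1 — point force P=16 kN at a=4 m (b=L-a=8):
  R_A = Pb²(3a+b)/L³ = 16·8²·(3·4+8)/12³ = 320/27 kN
  M_A = Pab²/L² = 16·4·8²/12² = 256/9 kN·m
  R_B = Pa²(a+3b)/L³ = 16·4²·(4+3·8)/12³ = 112/27 kN
  M_B = -Pa²b/L² = -16·4²·8/12² = -128/9 kN·m
Load 2 — triangular load w₀=-4 kN/m (0→w₀ over full span):
  R_A = 3w₀L/20 = 3·(-4)·12/20 = -36/5 kN
  M_A = w₀L²/30 = (-4)·12²/30 = -96/5 kN·m
  R_B = 7w₀L/20 = 7·(-4)·12/20 = -84/5 kN
  M_B = -w₀L²/20 = -(-4)·12²/20 = 144/5 kN·m
Load 3 — uniform load w=-4 kN/m over full span:
  R_A = wL/2 = (-4)·12/2 = -24 kN
  M_A = wL²/12 = (-4)·12²/12 = -48 kN·m
  R_B = wL/2 = (-4)·12/2 = -24 kN
  M_B = -wL²/12 = -(-4)·12²/12 = 48 kN·m
Superposition: R_A = -2612/135 kN, M_A = -1744/45 kN·m, R_B = -4948/135 kN, M_B = 2816/45 kN·m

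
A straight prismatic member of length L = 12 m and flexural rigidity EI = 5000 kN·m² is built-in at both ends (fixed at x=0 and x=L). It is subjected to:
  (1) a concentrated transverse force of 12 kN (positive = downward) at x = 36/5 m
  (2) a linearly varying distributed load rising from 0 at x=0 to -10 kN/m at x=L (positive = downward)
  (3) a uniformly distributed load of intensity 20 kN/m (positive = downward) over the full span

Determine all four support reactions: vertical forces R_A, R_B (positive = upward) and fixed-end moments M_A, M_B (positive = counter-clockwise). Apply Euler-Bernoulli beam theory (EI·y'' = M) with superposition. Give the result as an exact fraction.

Load 1 — point force P=12 kN at a=36/5 m (b=L-a=24/5):
  R_A = Pb²(3a+b)/L³ = 12·(24/5)²·(3·(36/5)+(24/5))/12³ = 528/125 kN
  M_A = Pab²/L² = 12·(36/5)·(24/5)²/12² = 1728/125 kN·m
  R_B = Pa²(a+3b)/L³ = 12·(36/5)²·((36/5)+3·(24/5))/12³ = 972/125 kN
  M_B = -Pa²b/L² = -12·(36/5)²·(24/5)/12² = -2592/125 kN·m
Load 2 — triangular load w₀=-10 kN/m (0→w₀ over full span):
  R_A = 3w₀L/20 = 3·(-10)·12/20 = -18 kN
  M_A = w₀L²/30 = (-10)·12²/30 = -48 kN·m
  R_B = 7w₀L/20 = 7·(-10)·12/20 = -42 kN
  M_B = -w₀L²/20 = -(-10)·12²/20 = 72 kN·m
Load 3 — uniform load w=20 kN/m over full span:
  R_A = wL/2 = 20·12/2 = 120 kN
  M_A = wL²/12 = 20·12²/12 = 240 kN·m
  R_B = wL/2 = 20·12/2 = 120 kN
  M_B = -wL²/12 = -20·12²/12 = -240 kN·m
Superposition: R_A = 13278/125 kN, M_A = 25728/125 kN·m, R_B = 10722/125 kN, M_B = -23592/125 kN·m

R_A = 13278/125 kN, M_A = 25728/125 kN·m, R_B = 10722/125 kN, M_B = -23592/125 kN·m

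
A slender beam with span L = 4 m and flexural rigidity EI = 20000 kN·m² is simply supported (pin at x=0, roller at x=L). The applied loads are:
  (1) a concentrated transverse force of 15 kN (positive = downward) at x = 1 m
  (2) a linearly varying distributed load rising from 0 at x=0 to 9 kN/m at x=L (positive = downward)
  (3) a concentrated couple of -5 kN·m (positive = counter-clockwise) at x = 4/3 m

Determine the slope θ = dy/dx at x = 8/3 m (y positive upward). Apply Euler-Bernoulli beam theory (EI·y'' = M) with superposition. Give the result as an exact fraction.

Load 1 — point force P=15 kN at a=1 m (b=L-a=3):
  θ_1 = -Pa(2L²-6Lx+3x²+a²)/(6LEI)  [x>a] = -15·1·(2·4²-6·4·(8/3)+3·(8/3)²+1²)/(6·4·20000) = 29/96000 rad
Load 2 — triangular load w₀=9 kN/m (0→w₀ over full span):
  θ_2 = -w₀(7L⁴-30L²x²+15x⁴)/(360LEI) = -9·(7·4⁴-30·4²·(8/3)²+15·(8/3)⁴)/(360·4·20000) = 91/337500 rad
Load 3 — applied couple M₀=-5 kN·m at a=4/3 m (b=L-a=8/3):
  θ_3 = (M₀x²/(2L)-M₀(x-a)+C₁)/EI  [x>a] with C₁=M₀(3b²-L²)/(6L)=-10/9 = ((-5)·(8/3)²/(2·4)-(-5)·((8/3)-(4/3))+(-10/9))/20000 = 1/18000 rad
Superposition: θ = Σ θ_i = 13549/21600000 rad ≈ 0.000627 rad

θ(8/3) = 13549/21600000 rad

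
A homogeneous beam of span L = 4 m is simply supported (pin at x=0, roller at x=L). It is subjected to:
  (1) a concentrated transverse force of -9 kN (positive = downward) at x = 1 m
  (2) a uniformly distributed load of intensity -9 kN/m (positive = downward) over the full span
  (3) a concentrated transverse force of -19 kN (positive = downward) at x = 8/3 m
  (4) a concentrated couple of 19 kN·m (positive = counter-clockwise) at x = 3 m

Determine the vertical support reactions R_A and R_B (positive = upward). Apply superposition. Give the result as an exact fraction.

Load 1 — point force P=-9 kN at a=1 m (b=L-a=3):
  R_A = Pb/L = (-9)·3/4 = -27/4 kN
  R_B = Pa/L = (-9)·1/4 = -9/4 kN
Load 2 — uniform load w=-9 kN/m over full span:
  R_A = wL/2 = (-9)·4/2 = -18 kN
  R_B = wL/2 = (-9)·4/2 = -18 kN
Load 3 — point force P=-19 kN at a=8/3 m (b=L-a=4/3):
  R_A = Pb/L = (-19)·(4/3)/4 = -19/3 kN
  R_B = Pa/L = (-19)·(8/3)/4 = -38/3 kN
Load 4 — applied couple M₀=19 kN·m at a=3 m (b=L-a=1):
  R_A = M₀/L = 19/4 kN
  R_B = -M₀/L = -19/4 kN
Superposition: R_A = -79/3 kN, R_B = -113/3 kN

R_A = -79/3 kN, R_B = -113/3 kN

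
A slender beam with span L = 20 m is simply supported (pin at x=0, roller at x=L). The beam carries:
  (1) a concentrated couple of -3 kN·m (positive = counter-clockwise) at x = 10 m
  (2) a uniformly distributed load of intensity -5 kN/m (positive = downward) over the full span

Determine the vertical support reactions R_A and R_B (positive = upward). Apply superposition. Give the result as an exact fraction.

Load 1 — applied couple M₀=-3 kN·m at a=10 m (b=L-a=10):
  R_A = M₀/L = (-3)/20 = -3/20 kN
  R_B = -M₀/L = -(-3)/20 = 3/20 kN
Load 2 — uniform load w=-5 kN/m over full span:
  R_A = wL/2 = (-5)·20/2 = -50 kN
  R_B = wL/2 = (-5)·20/2 = -50 kN
Superposition: R_A = -1003/20 kN, R_B = -997/20 kN

R_A = -1003/20 kN, R_B = -997/20 kN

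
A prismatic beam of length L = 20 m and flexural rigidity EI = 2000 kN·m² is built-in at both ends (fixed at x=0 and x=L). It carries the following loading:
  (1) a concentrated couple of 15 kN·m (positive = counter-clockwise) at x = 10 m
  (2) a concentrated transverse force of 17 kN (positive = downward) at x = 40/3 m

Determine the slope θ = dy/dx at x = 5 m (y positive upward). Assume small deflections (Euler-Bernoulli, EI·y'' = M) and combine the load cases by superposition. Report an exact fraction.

Load 1 — applied couple M₀=15 kN·m at a=10 m (b=L-a=10):
  θ_1 = (R_Ax²/2 - M_Ax)/EI  [x≤a] with R_A=9/8, M_A=15/4 = ((9/8)·5²/2 - (15/4)·5)/2000 = -3/1280 rad
Load 2 — point force P=17 kN at a=40/3 m (b=L-a=20/3):
  θ_2 = -Pb²x(2aL-(3a+b)x)/(2L³EI)  [x≤a] = -17·(20/3)²·5·(2·(40/3)·20-(3·(40/3)+(20/3))·5)/(2·20³·2000) = -17/480 rad
Superposition: θ = Σ θ_i = -29/768 rad ≈ -0.037760 rad

θ(5) = -29/768 rad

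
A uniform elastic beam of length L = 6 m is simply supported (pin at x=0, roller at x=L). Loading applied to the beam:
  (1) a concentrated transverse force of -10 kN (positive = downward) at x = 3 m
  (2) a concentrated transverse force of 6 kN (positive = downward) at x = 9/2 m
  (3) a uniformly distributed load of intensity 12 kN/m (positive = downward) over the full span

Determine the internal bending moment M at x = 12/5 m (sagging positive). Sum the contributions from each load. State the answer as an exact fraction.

M(12/5) = 1086/25 kN·m

Load 1 — point force P=-10 kN at a=3 m (b=L-a=3):
  M_1 = Pbx/L  [x≤a] = (-10)·3·(12/5)/6 = -12 kN·m
Load 2 — point force P=6 kN at a=9/2 m (b=L-a=3/2):
  M_2 = Pbx/L  [x≤a] = 6·(3/2)·(12/5)/6 = 18/5 kN·m
Load 3 — uniform load w=12 kN/m over full span:
  M_3 = wx(L-x)/2 = 12·(12/5)·(6-(12/5))/2 = 1296/25 kN·m
Superposition: M = Σ M_i = 1086/25 kN·m ≈ 43.440000 kN·m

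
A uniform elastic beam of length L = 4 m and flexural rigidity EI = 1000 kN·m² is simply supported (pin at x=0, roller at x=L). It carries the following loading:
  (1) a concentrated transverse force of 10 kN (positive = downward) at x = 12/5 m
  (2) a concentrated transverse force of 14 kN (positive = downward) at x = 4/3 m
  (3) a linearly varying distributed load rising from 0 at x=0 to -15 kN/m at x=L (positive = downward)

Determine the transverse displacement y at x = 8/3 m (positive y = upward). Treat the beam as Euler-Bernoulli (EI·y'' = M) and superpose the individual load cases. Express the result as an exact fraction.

Load 1 — point force P=10 kN at a=12/5 m (b=L-a=8/5):
  y_1 = -Pa(L-x)(2Lx-a²-x²)/(6LEI)  [x>a] = -10·(12/5)·(4-(8/3))·(2·4·(8/3)-(12/5)²-(8/3)²)/(6·4·1000) = -952/84375 m
Load 2 — point force P=14 kN at a=4/3 m (b=L-a=8/3):
  y_2 = -Pa(L-x)(2Lx-a²-x²)/(6LEI)  [x>a] = -14·(4/3)·(4-(8/3))·(2·4·(8/3)-(4/3)²-(8/3)²)/(6·4·1000) = -392/30375 m
Load 3 — triangular load w₀=-15 kN/m (0→w₀ over full span):
  y_3 = -w₀x(7L⁴-10L²x²+3x⁴)/(360LEI) = -(-15)·(8/3)·(7·4⁴-10·4²·(8/3)²+3·(8/3)⁴)/(360·4·1000) = 136/6075 m
Superposition: y = Σ y_i = -152/84375 m ≈ -0.001801 m

y(8/3) = -152/84375 m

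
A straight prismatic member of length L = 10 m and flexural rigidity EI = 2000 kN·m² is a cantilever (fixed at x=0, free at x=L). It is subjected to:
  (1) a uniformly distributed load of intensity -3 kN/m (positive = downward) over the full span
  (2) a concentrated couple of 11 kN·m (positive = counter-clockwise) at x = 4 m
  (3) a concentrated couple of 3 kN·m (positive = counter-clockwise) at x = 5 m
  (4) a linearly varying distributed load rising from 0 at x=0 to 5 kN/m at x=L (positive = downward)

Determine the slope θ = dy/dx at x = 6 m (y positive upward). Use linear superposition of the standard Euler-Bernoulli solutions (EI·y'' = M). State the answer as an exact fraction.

θ(6) = -1/40 rad

Load 1 — uniform load w=-3 kN/m over full span:
  θ_1 = -wx(x²-3Lx+3L²)/(6EI) = -(-3)·6·(6²-3·10·6+3·10²)/(6·2000) = 117/500 rad
Load 2 — applied couple M₀=11 kN·m at a=4 m (b=L-a=6):
  θ_2 = M₀a/EI  [x>a] = 11·4/2000 = 11/500 rad
Load 3 — applied couple M₀=3 kN·m at a=5 m (b=L-a=5):
  θ_3 = M₀a/EI  [x>a] = 3·5/2000 = 3/400 rad
Load 4 — triangular load w₀=5 kN/m (0→w₀ over full span):
  θ_4 = (w₀Lx²/4-w₀L²x/3-w₀x⁴/(24L))/EI = (5·10·6²/4-5·10²·6/3-5·6⁴/(24·10))/2000 = -577/2000 rad
Superposition: θ = Σ θ_i = -1/40 rad ≈ -0.025000 rad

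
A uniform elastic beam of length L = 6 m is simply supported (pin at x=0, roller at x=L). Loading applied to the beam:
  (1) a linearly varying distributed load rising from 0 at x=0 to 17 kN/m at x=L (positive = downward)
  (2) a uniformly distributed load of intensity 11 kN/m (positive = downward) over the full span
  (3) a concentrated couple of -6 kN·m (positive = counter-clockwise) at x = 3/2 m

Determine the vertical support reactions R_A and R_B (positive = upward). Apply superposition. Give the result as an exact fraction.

R_A = 49 kN, R_B = 68 kN

Load 1 — triangular load w₀=17 kN/m (0→w₀ over full span):
  R_A = w₀L/6 = 17·6/6 = 17 kN
  R_B = w₀L/3 = 17·6/3 = 34 kN
Load 2 — uniform load w=11 kN/m over full span:
  R_A = wL/2 = 11·6/2 = 33 kN
  R_B = wL/2 = 11·6/2 = 33 kN
Load 3 — applied couple M₀=-6 kN·m at a=3/2 m (b=L-a=9/2):
  R_A = M₀/L = (-6)/6 = -1 kN
  R_B = -M₀/L = -(-6)/6 = 1 kN
Superposition: R_A = 49 kN, R_B = 68 kN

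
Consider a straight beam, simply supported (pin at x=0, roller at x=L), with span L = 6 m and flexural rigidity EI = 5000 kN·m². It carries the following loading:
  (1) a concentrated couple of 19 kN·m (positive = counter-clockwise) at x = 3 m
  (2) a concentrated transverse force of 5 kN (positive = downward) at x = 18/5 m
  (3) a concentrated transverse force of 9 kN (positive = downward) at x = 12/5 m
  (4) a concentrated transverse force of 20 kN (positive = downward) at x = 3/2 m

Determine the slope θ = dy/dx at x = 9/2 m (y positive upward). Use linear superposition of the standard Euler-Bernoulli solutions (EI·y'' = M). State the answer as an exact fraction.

Load 1 — applied couple M₀=19 kN·m at a=3 m (b=L-a=3):
  θ_1 = (M₀x²/(2L)-M₀(x-a)+C₁)/EI  [x>a] with C₁=M₀(3b²-L²)/(6L)=-19/4 = (19·(9/2)²/(2·6)-19·((9/2)-3)+(-19/4))/5000 = -19/80000 rad
Load 2 — point force P=5 kN at a=18/5 m (b=L-a=12/5):
  θ_2 = -Pa(2L²-6Lx+3x²+a²)/(6LEI)  [x>a] = -5·(18/5)·(2·6²-6·6·(9/2)+3·(9/2)²+(18/5)²)/(6·6·5000) = 1629/1000000 rad
Load 3 — point force P=9 kN at a=12/5 m (b=L-a=18/5):
  θ_3 = -Pa(2L²-6Lx+3x²+a²)/(6LEI)  [x>a] = -9·(12/5)·(2·6²-6·6·(9/2)+3·(9/2)²+(12/5)²)/(6·6·5000) = 7047/2500000 rad
Load 4 — point force P=20 kN at a=3/2 m (b=L-a=9/2):
  θ_4 = -Pa(2L²-6Lx+3x²+a²)/(6LEI)  [x>a] = -20·(3/2)·(2·6²-6·6·(9/2)+3·(9/2)²+(3/2)²)/(6·6·5000) = 9/2000 rad
Superposition: θ = Σ θ_i = 87103/10000000 rad ≈ 0.008710 rad

θ(9/2) = 87103/10000000 rad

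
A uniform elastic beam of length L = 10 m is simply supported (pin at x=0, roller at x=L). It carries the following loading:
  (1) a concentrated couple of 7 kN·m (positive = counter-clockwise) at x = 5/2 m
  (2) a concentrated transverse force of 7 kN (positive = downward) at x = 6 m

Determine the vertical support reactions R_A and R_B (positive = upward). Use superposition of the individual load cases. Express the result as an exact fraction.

Load 1 — applied couple M₀=7 kN·m at a=5/2 m (b=L-a=15/2):
  R_A = M₀/L = 7/10 kN
  R_B = -M₀/L = -7/10 kN
Load 2 — point force P=7 kN at a=6 m (b=L-a=4):
  R_A = Pb/L = 7·4/10 = 14/5 kN
  R_B = Pa/L = 7·6/10 = 21/5 kN
Superposition: R_A = 7/2 kN, R_B = 7/2 kN

R_A = 7/2 kN, R_B = 7/2 kN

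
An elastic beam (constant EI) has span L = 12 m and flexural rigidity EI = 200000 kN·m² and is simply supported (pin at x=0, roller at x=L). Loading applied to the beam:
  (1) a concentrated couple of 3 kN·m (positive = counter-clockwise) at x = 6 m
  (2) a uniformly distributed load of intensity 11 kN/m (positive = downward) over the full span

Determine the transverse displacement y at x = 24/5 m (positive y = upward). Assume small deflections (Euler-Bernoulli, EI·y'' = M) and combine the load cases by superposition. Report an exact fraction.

Load 1 — applied couple M₀=3 kN·m at a=6 m (b=L-a=6):
  y_1 = (M₀x³/(6L)+C₁x)/EI  [x≤a] with C₁=M₀(3b²-L²)/(6L)=-3/2 = (3·(24/5)³/(6·12)+(-3/2)·(24/5))/200000 = -81/6250000 m
Load 2 — uniform load w=11 kN/m over full span:
  y_2 = -wx(L³-2Lx²+x³)/(24EI) = -11·(24/5)·(12³-2·12·(24/5)²+(24/5)³)/(24·200000) = -27621/1953125 m
Superposition: y = Σ y_i = -442341/31250000 m ≈ -0.014155 m

y(24/5) = -442341/31250000 m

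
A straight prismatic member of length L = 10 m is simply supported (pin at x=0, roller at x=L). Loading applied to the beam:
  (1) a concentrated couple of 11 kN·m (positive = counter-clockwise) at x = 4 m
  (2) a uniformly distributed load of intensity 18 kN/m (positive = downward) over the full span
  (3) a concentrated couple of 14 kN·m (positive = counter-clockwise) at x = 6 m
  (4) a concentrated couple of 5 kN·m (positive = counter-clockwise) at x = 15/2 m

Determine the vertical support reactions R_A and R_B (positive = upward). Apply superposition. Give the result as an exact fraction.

Load 1 — applied couple M₀=11 kN·m at a=4 m (b=L-a=6):
  R_A = M₀/L = 11/10 kN
  R_B = -M₀/L = -11/10 kN
Load 2 — uniform load w=18 kN/m over full span:
  R_A = wL/2 = 18·10/2 = 90 kN
  R_B = wL/2 = 18·10/2 = 90 kN
Load 3 — applied couple M₀=14 kN·m at a=6 m (b=L-a=4):
  R_A = M₀/L = 14/10 = 7/5 kN
  R_B = -M₀/L = -14/10 = -7/5 kN
Load 4 — applied couple M₀=5 kN·m at a=15/2 m (b=L-a=5/2):
  R_A = M₀/L = 5/10 = 1/2 kN
  R_B = -M₀/L = -5/10 = -1/2 kN
Superposition: R_A = 93 kN, R_B = 87 kN

R_A = 93 kN, R_B = 87 kN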